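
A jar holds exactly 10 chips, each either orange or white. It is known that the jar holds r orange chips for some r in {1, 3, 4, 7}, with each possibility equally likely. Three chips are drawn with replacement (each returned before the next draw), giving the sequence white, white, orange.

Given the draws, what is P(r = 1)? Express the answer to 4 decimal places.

The likelihood of the observed sequence under each hypothesis: P(data | r = 1) = (9/10)(9/10)(1/10) = 0.081; P(data | r = 3) = (7/10)(7/10)(3/10) = 0.147; P(data | r = 4) = (6/10)(6/10)(4/10) = 0.144; P(data | r = 7) = (3/10)(3/10)(7/10) = 0.063.
Multiplying each by its prior: 1/4 · 0.081 = 0.02025, 1/4 · 0.147 = 0.03675, 1/4 · 0.144 = 0.036, 1/4 · 0.063 = 0.01575; with total 0.10875.
So P(r = 1 | data) = (0.02025) / (0.10875) = 0.18621.

0.1862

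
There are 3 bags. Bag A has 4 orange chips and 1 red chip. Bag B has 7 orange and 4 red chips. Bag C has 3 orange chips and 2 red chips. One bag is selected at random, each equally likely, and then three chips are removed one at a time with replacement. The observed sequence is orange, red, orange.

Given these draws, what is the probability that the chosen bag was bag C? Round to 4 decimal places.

0.3435

Under each hypothesis, the probability of the observed sequence is: P(data | bag A) = (4/5)(1/5)(4/5) = 0.128; P(data | bag B) = (7/11)(4/11)(7/11) = 0.14726; P(data | bag C) = (3/5)(2/5)(3/5) = 0.144.
The prior-weighted likelihoods are 1/3 · 0.128 = 0.042667, 1/3 · 0.14726 = 0.049086, 1/3 · 0.144 = 0.048; these sum to 0.13975.
Hence P(bag C | data) = (0.048) / (0.13975) = 0.34346.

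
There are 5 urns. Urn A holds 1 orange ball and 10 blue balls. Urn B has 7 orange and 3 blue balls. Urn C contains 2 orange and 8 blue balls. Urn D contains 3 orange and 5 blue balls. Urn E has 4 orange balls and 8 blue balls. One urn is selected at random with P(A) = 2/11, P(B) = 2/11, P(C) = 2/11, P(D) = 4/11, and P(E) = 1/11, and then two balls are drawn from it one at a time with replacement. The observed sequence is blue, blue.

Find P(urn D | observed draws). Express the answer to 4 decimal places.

0.3052

For each hypothesis, P(data | H) works out to: P(data | urn A) = (10/11)(10/11) = 0.82645; P(data | urn B) = (3/10)(3/10) = 0.09; P(data | urn C) = (8/10)(8/10) = 0.64; P(data | urn D) = (5/8)(5/8) = 0.39062; P(data | urn E) = (8/12)(8/12) = 0.44444.
The prior-weighted likelihoods are 2/11 · 0.82645 = 0.15026, 2/11 · 0.09 = 0.016364, 2/11 · 0.64 = 0.11636, 4/11 · 0.39062 = 0.14205, 1/11 · 0.44444 = 0.040404; summing to 0.46544.
By Bayes' rule, P(urn D | data) = (0.14205) / (0.46544) = 0.30519.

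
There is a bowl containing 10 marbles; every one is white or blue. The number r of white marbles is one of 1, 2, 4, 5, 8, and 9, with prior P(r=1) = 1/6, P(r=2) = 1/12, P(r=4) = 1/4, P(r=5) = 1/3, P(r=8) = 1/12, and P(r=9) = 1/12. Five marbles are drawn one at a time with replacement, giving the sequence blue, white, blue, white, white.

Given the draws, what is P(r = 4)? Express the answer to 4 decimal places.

0.3023

The likelihood of the observed sequence under each hypothesis: P(data | r = 1) = (9/10)(1/10)(9/10)(1/10)(1/10) = 0.00081; P(data | r = 2) = (8/10)(2/10)(8/10)(2/10)(2/10) = 0.00512; P(data | r = 4) = (6/10)(4/10)(6/10)(4/10)(4/10) = 0.02304; P(data | r = 5) = (5/10)(5/10)(5/10)(5/10)(5/10) = 0.03125; P(data | r = 8) = (2/10)(8/10)(2/10)(8/10)(8/10) = 0.02048; P(data | r = 9) = (1/10)(9/10)(1/10)(9/10)(9/10) = 0.00729.
The prior-weighted likelihoods are 1/6 · 0.00081 = 0.000135, 1/12 · 0.00512 = 0.00042667, 1/4 · 0.02304 = 0.00576, 1/3 · 0.03125 = 0.010417, 1/12 · 0.02048 = 0.0017067, 1/12 · 0.00729 = 0.0006075; summing to 0.019052.
By Bayes' rule, P(r = 4 | data) = (0.00576) / (0.019052) = 0.30232.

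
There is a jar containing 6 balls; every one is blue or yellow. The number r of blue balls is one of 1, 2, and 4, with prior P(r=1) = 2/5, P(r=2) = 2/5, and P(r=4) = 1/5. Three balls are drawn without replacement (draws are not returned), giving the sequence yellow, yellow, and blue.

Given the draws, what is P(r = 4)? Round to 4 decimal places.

Under each hypothesis, the probability of the observed sequence is: P(data | r = 1) = (5/6)(4/5)(1/4) = 1/6; P(data | r = 2) = (4/6)(3/5)(2/4) = 1/5; P(data | r = 4) = (2/6)(1/5)(4/4) = 1/15.
The prior-weighted likelihoods are 2/5 · 1/6 = 1/15, 2/5 · 1/5 = 2/25, 1/5 · 1/15 = 1/75; summing to 4/25.
Therefore the posterior P(r = 4 | data) = (1/75) / (4/25) = 1/12.

0.0833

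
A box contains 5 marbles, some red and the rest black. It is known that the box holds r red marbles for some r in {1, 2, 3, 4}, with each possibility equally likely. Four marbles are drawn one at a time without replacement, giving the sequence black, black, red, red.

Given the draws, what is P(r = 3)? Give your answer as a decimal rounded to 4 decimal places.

For each hypothesis, P(data | H) works out to: P(data | r = 1) = (4/5)(3/4)(1/3)(0/2) = 0; P(data | r = 2) = (3/5)(2/4)(2/3)(1/2) = 1/10; P(data | r = 3) = (2/5)(1/4)(3/3)(2/2) = 1/10; P(data | r = 4) = (1/5)(0/4) = 0.
Multiplying each by its prior: 1/4 · 0 = 0, 1/4 · 1/10 = 1/40, 1/4 · 1/10 = 1/40, 1/4 · 0 = 0; with total 1/20.
Therefore the posterior P(r = 3 | data) = (1/40) / (1/20) = 1/2.

0.5000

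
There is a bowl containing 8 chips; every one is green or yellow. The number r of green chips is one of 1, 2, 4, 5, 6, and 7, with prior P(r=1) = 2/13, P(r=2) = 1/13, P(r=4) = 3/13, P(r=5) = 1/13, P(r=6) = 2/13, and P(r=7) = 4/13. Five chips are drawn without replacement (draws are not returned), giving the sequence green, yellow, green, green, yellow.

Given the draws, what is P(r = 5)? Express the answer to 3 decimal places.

The likelihood of the observed sequence under each hypothesis: P(data | r = 1) = (1/8)(7/7)(0/6) = 0; P(data | r = 2) = (2/8)(6/7)(1/6)(0/5) = 0; P(data | r = 4) = (4/8)(4/7)(3/6)(2/5)(3/4) = 0.042857; P(data | r = 5) = (5/8)(3/7)(4/6)(3/5)(2/4) = 0.053571; P(data | r = 6) = (6/8)(2/7)(5/6)(4/5)(1/4) = 0.035714; P(data | r = 7) = (7/8)(1/7)(6/6)(5/5)(0/4) = 0.
The prior-weighted likelihoods are 2/13 · 0 = 0, 1/13 · 0 = 0, 3/13 · 0.042857 = 0.0098901, 1/13 · 0.053571 = 0.0041209, 2/13 · 0.035714 = 0.0054945, 4/13 · 0 = 0; with total 0.019505.
By Bayes' rule, P(r = 5 | data) = (0.0041209) / (0.019505) = 0.21127.

0.211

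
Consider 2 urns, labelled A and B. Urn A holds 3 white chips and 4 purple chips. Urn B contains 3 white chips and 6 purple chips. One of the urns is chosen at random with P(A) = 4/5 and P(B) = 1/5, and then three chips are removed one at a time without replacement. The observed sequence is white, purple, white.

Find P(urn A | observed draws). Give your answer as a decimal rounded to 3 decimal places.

The likelihood of the observed sequence under each hypothesis: P(data | urn A) = (3/7)(4/6)(2/5) = 4/35; P(data | urn B) = (3/9)(6/8)(2/7) = 1/14.
The prior-weighted likelihoods are 4/5 · 4/35 = 16/175, 1/5 · 1/14 = 1/70; summing to 37/350.
By Bayes' rule, P(urn A | data) = (16/175) / (37/350) = 32/37.

0.865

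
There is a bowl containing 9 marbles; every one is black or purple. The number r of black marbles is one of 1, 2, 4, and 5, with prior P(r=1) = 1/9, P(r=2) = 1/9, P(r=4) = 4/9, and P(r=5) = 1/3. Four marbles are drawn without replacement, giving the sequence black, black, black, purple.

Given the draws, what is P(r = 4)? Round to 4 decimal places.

The likelihood of the observed sequence under each hypothesis: P(data | r = 1) = (1/9)(0/8) = 0; P(data | r = 2) = (2/9)(1/8)(0/7) = 0; P(data | r = 4) = (4/9)(3/8)(2/7)(5/6) = 5/126; P(data | r = 5) = (5/9)(4/8)(3/7)(4/6) = 5/63.
Multiplying each by its prior: 1/9 · 0 = 0, 1/9 · 0 = 0, 4/9 · 5/126 = 10/567, 1/3 · 5/63 = 5/189; summing to 25/567.
Therefore the posterior P(r = 4 | data) = (10/567) / (25/567) = 2/5.

0.4000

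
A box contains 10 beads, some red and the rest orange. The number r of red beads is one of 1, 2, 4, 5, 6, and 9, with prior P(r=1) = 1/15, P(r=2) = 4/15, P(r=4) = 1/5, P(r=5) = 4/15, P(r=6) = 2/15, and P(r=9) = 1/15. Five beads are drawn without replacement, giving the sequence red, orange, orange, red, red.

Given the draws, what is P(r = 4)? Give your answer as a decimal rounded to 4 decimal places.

Under each hypothesis, the probability of the observed sequence is: P(data | r = 1) = (1/10)(9/9)(8/8)(0/7) = 0; P(data | r = 2) = (2/10)(8/9)(7/8)(1/7)(0/6) = 0; P(data | r = 4) = (4/10)(6/9)(5/8)(3/7)(2/6) = 0.02381; P(data | r = 5) = (5/10)(5/9)(4/8)(4/7)(3/6) = 0.039683; P(data | r = 6) = (6/10)(4/9)(3/8)(5/7)(4/6) = 0.047619; P(data | r = 9) = (9/10)(1/9)(0/8) = 0.
Weighting by the prior gives 1/15 · 0 = 0, 4/15 · 0 = 0, 1/5 · 0.02381 = 0.0047619, 4/15 · 0.039683 = 0.010582, 2/15 · 0.047619 = 0.0063492, 1/15 · 0 = 0; with total 0.021693.
Hence P(r = 4 | data) = (0.0047619) / (0.021693) = 0.21951.

0.2195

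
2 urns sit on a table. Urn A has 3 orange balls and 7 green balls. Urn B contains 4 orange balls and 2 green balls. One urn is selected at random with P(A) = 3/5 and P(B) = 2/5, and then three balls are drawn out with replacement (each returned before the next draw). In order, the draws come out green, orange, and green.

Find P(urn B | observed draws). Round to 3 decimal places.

0.251

The likelihood of the observed sequence under each hypothesis: P(data | urn A) = (7/10)(3/10)(7/10) = 0.147; P(data | urn B) = (2/6)(4/6)(2/6) = 0.074074.
Weighting by the prior gives 3/5 · 0.147 = 0.0882, 2/5 · 0.074074 = 0.02963; with total 0.11783.
Therefore the posterior P(urn B | data) = (0.02963) / (0.11783) = 0.25146.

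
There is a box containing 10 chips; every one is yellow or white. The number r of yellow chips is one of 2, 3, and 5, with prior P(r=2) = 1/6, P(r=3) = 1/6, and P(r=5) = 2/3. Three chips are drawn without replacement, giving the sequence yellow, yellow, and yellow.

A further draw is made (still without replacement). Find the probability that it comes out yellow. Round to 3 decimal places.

Compute the likelihood of the observed sequence for each case: P(data | r = 2) = (2/10)(1/9)(0/8) = 0; P(data | r = 3) = (3/10)(2/9)(1/8) = 1/120; P(data | r = 5) = (5/10)(4/9)(3/8) = 1/12.
Multiplying each by its prior: 1/6 · 0 = 0, 1/6 · 1/120 = 1/720, 2/3 · 1/12 = 1/18; summing to 41/720.
Dividing through by the total gives posterior P(r = 2 | data) = 0, P(r = 3 | data) = 1/41, P(r = 5 | data) = 40/41.
So P(yellow next | data) = Σ P(yellow next | H) P(H | data) = (0)(1/41) + (2/7)(40/41) = 80/287.

0.279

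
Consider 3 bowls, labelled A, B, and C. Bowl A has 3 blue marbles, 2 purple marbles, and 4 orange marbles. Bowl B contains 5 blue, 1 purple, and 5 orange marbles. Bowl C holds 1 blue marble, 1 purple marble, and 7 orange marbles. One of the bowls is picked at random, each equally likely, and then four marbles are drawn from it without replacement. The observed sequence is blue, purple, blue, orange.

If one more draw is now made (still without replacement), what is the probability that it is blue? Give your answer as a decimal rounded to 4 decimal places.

Compute the likelihood of the observed sequence for each case: P(data | bowl A) = (3/9)(2/8)(2/7)(4/6) = 0.015873; P(data | bowl B) = (5/11)(1/10)(4/9)(5/8) = 0.012626; P(data | bowl C) = (1/9)(1/8)(0/7) = 0.
The prior-weighted likelihoods are 1/3 · 0.015873 = 0.005291, 1/3 · 0.012626 = 0.0042088, 1/3 · 0 = 0; with total 0.0094998.
Normalising, the posterior is P(bowl A | data) = 0.55696, P(bowl B | data) = 0.44304, P(bowl C | data) = 0.
So P(blue next | data) = Σ P(blue next | H) P(H | data) = (1/5)(0.55696) + (3/7)(0.44304) = 0.30127.

0.3013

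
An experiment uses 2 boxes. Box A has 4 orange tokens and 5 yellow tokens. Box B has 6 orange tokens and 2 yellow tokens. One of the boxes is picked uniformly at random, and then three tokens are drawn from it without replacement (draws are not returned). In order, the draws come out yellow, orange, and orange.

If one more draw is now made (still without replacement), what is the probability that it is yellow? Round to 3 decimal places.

Compute the likelihood of the observed sequence for each case: P(data | box A) = (5/9)(4/8)(3/7) = 5/42; P(data | box B) = (2/8)(6/7)(5/6) = 5/28.
Weighting by the prior gives 1/2 · 5/42 = 5/84, 1/2 · 5/28 = 5/56; these sum to 25/168.
Dividing through by the total gives posterior P(box A | data) = 2/5, P(box B | data) = 3/5.
So P(yellow next | data) = Σ P(yellow next | H) P(H | data) = (2/3)(2/5) + (1/5)(3/5) = 29/75.

0.387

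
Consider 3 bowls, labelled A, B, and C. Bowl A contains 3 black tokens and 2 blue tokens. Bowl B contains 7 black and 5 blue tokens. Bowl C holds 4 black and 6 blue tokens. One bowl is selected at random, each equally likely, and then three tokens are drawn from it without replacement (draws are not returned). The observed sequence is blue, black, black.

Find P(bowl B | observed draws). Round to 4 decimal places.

The likelihood of the observed sequence under each hypothesis: P(data | bowl A) = (2/5)(3/4)(2/3) = 1/5; P(data | bowl B) = (5/12)(7/11)(6/10) = 7/44; P(data | bowl C) = (6/10)(4/9)(3/8) = 1/10.
The prior-weighted likelihoods are 1/3 · 1/5 = 1/15, 1/3 · 7/44 = 7/132, 1/3 · 1/10 = 1/30; these sum to 101/660.
By Bayes' rule, P(bowl B | data) = (7/132) / (101/660) = 35/101.

0.3465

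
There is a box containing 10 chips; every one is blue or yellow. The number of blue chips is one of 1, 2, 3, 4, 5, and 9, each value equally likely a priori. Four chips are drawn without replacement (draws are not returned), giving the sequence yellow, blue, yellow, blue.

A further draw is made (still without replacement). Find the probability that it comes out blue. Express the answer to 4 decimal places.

0.3221

Compute the likelihood of the observed sequence for each case: P(data | r = 1) = (9/10)(1/9)(8/8)(0/7) = 0; P(data | r = 2) = (8/10)(2/9)(7/8)(1/7) = 0.022222; P(data | r = 3) = (7/10)(3/9)(6/8)(2/7) = 0.05; P(data | r = 4) = (6/10)(4/9)(5/8)(3/7) = 0.071429; P(data | r = 5) = (5/10)(5/9)(4/8)(4/7) = 0.079365; P(data | r = 9) = (1/10)(9/9)(0/8) = 0.
The prior-weighted likelihoods are 1/6 · 0 = 0, 1/6 · 0.022222 = 0.0037037, 1/6 · 0.05 = 0.0083333, 1/6 · 0.071429 = 0.011905, 1/6 · 0.079365 = 0.013228, 1/6 · 0 = 0; summing to 0.037169.
Normalising, the posterior is P(r = 1 | data) = 0, P(r = 2 | data) = 0.099644, P(r = 3 | data) = 0.2242, P(r = 4 | data) = 0.32028, P(r = 5 | data) = 0.35587, P(r = 9 | data) = 0.
So P(blue next | data) = Σ P(blue next | H) P(H | data) = (0)(0.099644) + (1/6)(0.2242) + (1/3)(0.32028) + (1/2)(0.35587) = 0.32206.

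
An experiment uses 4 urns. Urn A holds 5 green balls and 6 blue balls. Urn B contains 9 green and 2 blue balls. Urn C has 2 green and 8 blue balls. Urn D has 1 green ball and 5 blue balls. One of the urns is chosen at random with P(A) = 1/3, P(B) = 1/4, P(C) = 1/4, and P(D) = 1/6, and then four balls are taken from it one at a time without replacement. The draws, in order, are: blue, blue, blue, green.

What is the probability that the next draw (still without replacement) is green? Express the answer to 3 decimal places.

The likelihood of the observed sequence under each hypothesis: P(data | urn A) = (6/11)(5/10)(4/9)(5/8) = 5/66; P(data | urn B) = (2/11)(1/10)(0/9) = 0; P(data | urn C) = (8/10)(7/9)(6/8)(2/7) = 2/15; P(data | urn D) = (5/6)(4/5)(3/4)(1/3) = 1/6.
The prior-weighted likelihoods are 1/3 · 5/66 = 5/198, 1/4 · 0 = 0, 1/4 · 2/15 = 1/30, 1/6 · 1/6 = 1/36; these sum to 19/220.
The posterior is then P(urn A | data) = 0.2924, P(urn B | data) = 0, P(urn C | data) = 0.38596, P(urn D | data) = 0.32164.
So P(green next | data) = Σ P(green next | H) P(H | data) = (4/7)(0.2924) + (1/6)(0.38596) + (0)(0.32164) = 0.23141.

0.231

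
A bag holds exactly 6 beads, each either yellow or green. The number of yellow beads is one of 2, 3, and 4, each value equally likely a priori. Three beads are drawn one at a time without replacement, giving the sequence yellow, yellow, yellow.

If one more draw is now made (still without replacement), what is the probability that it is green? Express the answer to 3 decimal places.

0.733

Under each hypothesis, the probability of the observed sequence is: P(data | r = 2) = (2/6)(1/5)(0/4) = 0; P(data | r = 3) = (3/6)(2/5)(1/4) = 1/20; P(data | r = 4) = (4/6)(3/5)(2/4) = 1/5.
Multiplying each by its prior: 1/3 · 0 = 0, 1/3 · 1/20 = 1/60, 1/3 · 1/5 = 1/15; summing to 1/12.
Dividing through by the total gives posterior P(r = 2 | data) = 0, P(r = 3 | data) = 1/5, P(r = 4 | data) = 4/5.
So P(green next | data) = Σ P(green next | H) P(H | data) = (1)(1/5) + (2/3)(4/5) = 11/15.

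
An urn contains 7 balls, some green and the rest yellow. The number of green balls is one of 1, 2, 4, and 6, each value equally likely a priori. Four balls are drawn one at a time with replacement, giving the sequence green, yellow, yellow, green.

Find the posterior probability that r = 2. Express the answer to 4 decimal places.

For each hypothesis, P(data | H) works out to: P(data | r = 1) = (1/7)(6/7)(6/7)(1/7) = 0.014994; P(data | r = 2) = (2/7)(5/7)(5/7)(2/7) = 0.041649; P(data | r = 4) = (4/7)(3/7)(3/7)(4/7) = 0.059975; P(data | r = 6) = (6/7)(1/7)(1/7)(6/7) = 0.014994.
Weighting by the prior gives 1/4 · 0.014994 = 0.0037484, 1/4 · 0.041649 = 0.010412, 1/4 · 0.059975 = 0.014994, 1/4 · 0.014994 = 0.0037484; with total 0.032903.
So P(r = 2 | data) = (0.010412) / (0.032903) = 0.31646.

0.3165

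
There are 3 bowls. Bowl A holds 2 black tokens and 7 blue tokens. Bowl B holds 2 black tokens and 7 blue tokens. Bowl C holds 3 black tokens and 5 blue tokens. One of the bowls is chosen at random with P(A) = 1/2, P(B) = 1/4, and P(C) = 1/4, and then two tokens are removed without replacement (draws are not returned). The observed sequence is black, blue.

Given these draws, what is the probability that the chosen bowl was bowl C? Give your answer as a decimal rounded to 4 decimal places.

For each hypothesis, P(data | H) works out to: P(data | bowl A) = (2/9)(7/8) = 7/36; P(data | bowl B) = (2/9)(7/8) = 7/36; P(data | bowl C) = (3/8)(5/7) = 15/56.
Multiplying each by its prior: 1/2 · 7/36 = 7/72, 1/4 · 7/36 = 7/144, 1/4 · 15/56 = 15/224; these sum to 143/672.
So P(bowl C | data) = (15/224) / (143/672) = 45/143.

0.3147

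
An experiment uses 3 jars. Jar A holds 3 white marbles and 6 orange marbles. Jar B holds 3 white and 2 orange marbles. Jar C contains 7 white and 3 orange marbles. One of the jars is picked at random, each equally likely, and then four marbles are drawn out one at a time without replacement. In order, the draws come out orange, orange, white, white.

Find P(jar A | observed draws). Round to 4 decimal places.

0.2841

Under each hypothesis, the probability of the observed sequence is: P(data | jar A) = (6/9)(5/8)(3/7)(2/6) = 5/84; P(data | jar B) = (2/5)(1/4)(3/3)(2/2) = 1/10; P(data | jar C) = (3/10)(2/9)(7/8)(6/7) = 1/20.
Weighting by the prior gives 1/3 · 5/84 = 5/252, 1/3 · 1/10 = 1/30, 1/3 · 1/20 = 1/60; these sum to 22/315.
Hence P(jar A | data) = (5/252) / (22/315) = 25/88.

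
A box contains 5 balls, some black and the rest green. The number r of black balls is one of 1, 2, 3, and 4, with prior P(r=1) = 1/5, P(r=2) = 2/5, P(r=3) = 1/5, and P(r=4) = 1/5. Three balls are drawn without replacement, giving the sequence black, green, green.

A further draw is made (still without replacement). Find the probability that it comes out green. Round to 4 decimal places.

0.5714

Under each hypothesis, the probability of the observed sequence is: P(data | r = 1) = (1/5)(4/4)(3/3) = 1/5; P(data | r = 2) = (2/5)(3/4)(2/3) = 1/5; P(data | r = 3) = (3/5)(2/4)(1/3) = 1/10; P(data | r = 4) = (4/5)(1/4)(0/3) = 0.
Multiplying each by its prior: 1/5 · 1/5 = 1/25, 2/5 · 1/5 = 2/25, 1/5 · 1/10 = 1/50, 1/5 · 0 = 0; these sum to 7/50.
Normalising, the posterior is P(r = 1 | data) = 2/7, P(r = 2 | data) = 4/7, P(r = 3 | data) = 1/7, P(r = 4 | data) = 0.
The predictive probability is P(green next | data) = (1)(2/7) + (1/2)(4/7) + (0)(1/7) = 4/7.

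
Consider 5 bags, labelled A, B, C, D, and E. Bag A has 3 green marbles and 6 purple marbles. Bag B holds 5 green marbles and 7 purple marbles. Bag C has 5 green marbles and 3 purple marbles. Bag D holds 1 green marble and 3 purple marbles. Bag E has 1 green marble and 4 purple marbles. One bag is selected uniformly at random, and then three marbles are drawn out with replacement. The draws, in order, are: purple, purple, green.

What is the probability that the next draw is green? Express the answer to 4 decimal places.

Under each hypothesis, the probability of the observed sequence is: P(data | bag A) = (6/9)(6/9)(3/9) = 0.14815; P(data | bag B) = (7/12)(7/12)(5/12) = 0.14178; P(data | bag C) = (3/8)(3/8)(5/8) = 0.087891; P(data | bag D) = (3/4)(3/4)(1/4) = 0.14062; P(data | bag E) = (4/5)(4/5)(1/5) = 0.128.
Weighting by the prior gives 1/5 · 0.14815 = 0.02963, 1/5 · 0.14178 = 0.028356, 1/5 · 0.087891 = 0.017578, 1/5 · 0.14062 = 0.028125, 1/5 · 0.128 = 0.0256; summing to 0.12929.
Normalising, the posterior is P(bag A | data) = 0.22917, P(bag B | data) = 0.21933, P(bag C | data) = 0.13596, P(bag D | data) = 0.21754, P(bag E | data) = 0.19801.
The predictive probability is P(green next | data) = (1/3)(0.22917) + (5/12)(0.21933) + (5/8)(0.13596) + (1/4)(0.21754) + (1/5)(0.19801) = 0.34674.

0.3467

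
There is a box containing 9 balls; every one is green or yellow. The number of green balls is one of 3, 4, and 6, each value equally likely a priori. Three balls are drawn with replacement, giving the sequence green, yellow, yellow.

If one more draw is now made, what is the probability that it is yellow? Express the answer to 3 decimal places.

0.556

Under each hypothesis, the probability of the observed sequence is: P(data | r = 3) = (3/9)(6/9)(6/9) = 0.14815; P(data | r = 4) = (4/9)(5/9)(5/9) = 0.13717; P(data | r = 6) = (6/9)(3/9)(3/9) = 0.074074.
Weighting by the prior gives 1/3 · 0.14815 = 0.049383, 1/3 · 0.13717 = 0.045725, 1/3 · 0.074074 = 0.024691; with total 0.1198.
Normalising, the posterior is P(r = 3 | data) = 0.41221, P(r = 4 | data) = 0.38168, P(r = 6 | data) = 0.20611.
So P(yellow next | data) = Σ P(yellow next | H) P(H | data) = (2/3)(0.41221) + (5/9)(0.38168) + (1/3)(0.20611) = 0.55556.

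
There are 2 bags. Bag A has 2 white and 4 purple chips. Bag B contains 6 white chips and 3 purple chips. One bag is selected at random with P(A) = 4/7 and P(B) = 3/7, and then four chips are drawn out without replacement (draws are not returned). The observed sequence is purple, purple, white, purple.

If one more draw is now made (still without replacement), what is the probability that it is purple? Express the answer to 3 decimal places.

0.469

The likelihood of the observed sequence under each hypothesis: P(data | bag A) = (4/6)(3/5)(2/4)(2/3) = 0.13333; P(data | bag B) = (3/9)(2/8)(6/7)(1/6) = 0.011905.
Weighting by the prior gives 4/7 · 0.13333 = 0.07619, 3/7 · 0.011905 = 0.005102; summing to 0.081293.
Normalising, the posterior is P(bag A | data) = 0.93724, P(bag B | data) = 0.062762.
The predictive probability is P(purple next | data) = (1/2)(0.93724) + (0)(0.062762) = 0.46862.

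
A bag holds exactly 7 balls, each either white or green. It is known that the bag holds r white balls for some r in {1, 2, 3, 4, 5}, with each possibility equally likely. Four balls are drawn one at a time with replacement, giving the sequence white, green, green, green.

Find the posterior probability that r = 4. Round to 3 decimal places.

0.134

The likelihood of the observed sequence under each hypothesis: P(data | r = 1) = (1/7)(6/7)(6/7)(6/7) = 0.089963; P(data | r = 2) = (2/7)(5/7)(5/7)(5/7) = 0.10412; P(data | r = 3) = (3/7)(4/7)(4/7)(4/7) = 0.079967; P(data | r = 4) = (4/7)(3/7)(3/7)(3/7) = 0.044981; P(data | r = 5) = (5/7)(2/7)(2/7)(2/7) = 0.01666.
Multiplying each by its prior: 1/5 · 0.089963 = 0.017993, 1/5 · 0.10412 = 0.020825, 1/5 · 0.079967 = 0.015993, 1/5 · 0.044981 = 0.0089963, 1/5 · 0.01666 = 0.0033319; with total 0.067139.
Therefore the posterior P(r = 4 | data) = (0.0089963) / (0.067139) = 0.134.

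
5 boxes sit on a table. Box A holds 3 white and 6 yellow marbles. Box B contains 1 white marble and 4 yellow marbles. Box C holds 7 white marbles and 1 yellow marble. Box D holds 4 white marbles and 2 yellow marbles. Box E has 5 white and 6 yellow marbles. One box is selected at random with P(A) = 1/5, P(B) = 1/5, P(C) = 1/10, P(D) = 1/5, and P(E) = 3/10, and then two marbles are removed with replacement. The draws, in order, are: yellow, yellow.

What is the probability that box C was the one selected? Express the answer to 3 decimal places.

The likelihood of the observed sequence under each hypothesis: P(data | box A) = (6/9)(6/9) = 0.44444; P(data | box B) = (4/5)(4/5) = 0.64; P(data | box C) = (1/8)(1/8) = 0.015625; P(data | box D) = (2/6)(2/6) = 0.11111; P(data | box E) = (6/11)(6/11) = 0.29752.
Multiplying each by its prior: 1/5 · 0.44444 = 0.088889, 1/5 · 0.64 = 0.128, 1/10 · 0.015625 = 0.0015625, 1/5 · 0.11111 = 0.022222, 3/10 · 0.29752 = 0.089256; with total 0.32993.
Hence P(box C | data) = (0.0015625) / (0.32993) = 0.0047359.

0.005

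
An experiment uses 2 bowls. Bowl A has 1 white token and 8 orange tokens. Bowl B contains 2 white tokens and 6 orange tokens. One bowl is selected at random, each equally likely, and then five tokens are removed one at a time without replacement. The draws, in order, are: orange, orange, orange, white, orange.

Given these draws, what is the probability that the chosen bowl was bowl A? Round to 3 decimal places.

Under each hypothesis, the probability of the observed sequence is: P(data | bowl A) = (8/9)(7/8)(6/7)(1/6)(5/5) = 1/9; P(data | bowl B) = (6/8)(5/7)(4/6)(2/5)(3/4) = 3/28.
Weighting by the prior gives 1/2 · 1/9 = 1/18, 1/2 · 3/28 = 3/56; these sum to 55/504.
By Bayes' rule, P(bowl A | data) = (1/18) / (55/504) = 28/55.

0.509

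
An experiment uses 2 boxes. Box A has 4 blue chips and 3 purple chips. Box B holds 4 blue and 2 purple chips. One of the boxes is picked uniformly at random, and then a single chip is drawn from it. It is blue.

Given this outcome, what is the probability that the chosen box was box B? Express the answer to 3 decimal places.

0.538

For each hypothesis, P(data | H) works out to: P(data | box A) = (4/7) = 4/7; P(data | box B) = (4/6) = 2/3.
Weighting by the prior gives 1/2 · 4/7 = 2/7, 1/2 · 2/3 = 1/3; summing to 13/21.
Therefore the posterior P(box B | data) = (1/3) / (13/21) = 7/13.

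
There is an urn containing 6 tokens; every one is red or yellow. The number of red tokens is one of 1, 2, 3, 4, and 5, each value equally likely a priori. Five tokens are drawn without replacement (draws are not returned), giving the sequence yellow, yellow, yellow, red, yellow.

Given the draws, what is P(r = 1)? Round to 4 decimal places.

0.7143

Under each hypothesis, the probability of the observed sequence is: P(data | r = 1) = (5/6)(4/5)(3/4)(1/3)(2/2) = 1/6; P(data | r = 2) = (4/6)(3/5)(2/4)(2/3)(1/2) = 1/15; P(data | r = 3) = (3/6)(2/5)(1/4)(3/3)(0/2) = 0; P(data | r = 4) = (2/6)(1/5)(0/4) = 0; P(data | r = 5) = (1/6)(0/5) = 0.
Multiplying each by its prior: 1/5 · 1/6 = 1/30, 1/5 · 1/15 = 1/75, 1/5 · 0 = 0, 1/5 · 0 = 0, 1/5 · 0 = 0; summing to 7/150.
Hence P(r = 1 | data) = (1/30) / (7/150) = 5/7.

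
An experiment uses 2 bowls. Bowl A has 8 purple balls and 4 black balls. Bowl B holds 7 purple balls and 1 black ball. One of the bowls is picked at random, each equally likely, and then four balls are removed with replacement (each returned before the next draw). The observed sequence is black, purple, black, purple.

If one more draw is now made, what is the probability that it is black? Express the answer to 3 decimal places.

0.293

The likelihood of the observed sequence under each hypothesis: P(data | bowl A) = (4/12)(8/12)(4/12)(8/12) = 0.049383; P(data | bowl B) = (1/8)(7/8)(1/8)(7/8) = 0.011963.
Weighting by the prior gives 1/2 · 0.049383 = 0.024691, 1/2 · 0.011963 = 0.0059814; these sum to 0.030673.
The posterior is then P(bowl A | data) = 0.80499, P(bowl B | data) = 0.19501.
Averaging over the posterior, P(black next | data) = (1/3)(0.80499) + (1/8)(0.19501) = 0.29271.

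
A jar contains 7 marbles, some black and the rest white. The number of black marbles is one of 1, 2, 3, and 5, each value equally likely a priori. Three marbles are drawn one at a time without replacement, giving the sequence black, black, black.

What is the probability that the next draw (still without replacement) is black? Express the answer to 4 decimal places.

0.4545

Compute the likelihood of the observed sequence for each case: P(data | r = 1) = (1/7)(0/6) = 0; P(data | r = 2) = (2/7)(1/6)(0/5) = 0; P(data | r = 3) = (3/7)(2/6)(1/5) = 1/35; P(data | r = 5) = (5/7)(4/6)(3/5) = 2/7.
Weighting by the prior gives 1/4 · 0 = 0, 1/4 · 0 = 0, 1/4 · 1/35 = 1/140, 1/4 · 2/7 = 1/14; these sum to 11/140.
The posterior is then P(r = 1 | data) = 0, P(r = 2 | data) = 0, P(r = 3 | data) = 1/11, P(r = 5 | data) = 10/11.
Averaging over the posterior, P(black next | data) = (0)(1/11) + (1/2)(10/11) = 5/11.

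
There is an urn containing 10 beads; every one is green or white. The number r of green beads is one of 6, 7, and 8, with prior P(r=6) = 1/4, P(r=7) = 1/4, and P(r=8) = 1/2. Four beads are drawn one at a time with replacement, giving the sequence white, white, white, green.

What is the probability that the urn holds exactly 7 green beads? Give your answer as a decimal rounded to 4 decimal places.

0.2696

The likelihood of the observed sequence under each hypothesis: P(data | r = 6) = (4/10)(4/10)(4/10)(6/10) = 0.0384; P(data | r = 7) = (3/10)(3/10)(3/10)(7/10) = 0.0189; P(data | r = 8) = (2/10)(2/10)(2/10)(8/10) = 0.0064.
Weighting by the prior gives 1/4 · 0.0384 = 0.0096, 1/4 · 0.0189 = 0.004725, 1/2 · 0.0064 = 0.0032; summing to 0.017525.
So P(r = 7 | data) = (0.004725) / (0.017525) = 0.26961.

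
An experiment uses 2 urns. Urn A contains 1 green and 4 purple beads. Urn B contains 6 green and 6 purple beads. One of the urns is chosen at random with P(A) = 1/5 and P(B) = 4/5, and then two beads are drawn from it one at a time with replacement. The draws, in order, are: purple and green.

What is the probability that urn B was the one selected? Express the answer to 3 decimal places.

For each hypothesis, P(data | H) works out to: P(data | urn A) = (4/5)(1/5) = 4/25; P(data | urn B) = (6/12)(6/12) = 1/4.
Weighting by the prior gives 1/5 · 4/25 = 4/125, 4/5 · 1/4 = 1/5; these sum to 29/125.
By Bayes' rule, P(urn B | data) = (1/5) / (29/125) = 25/29.

0.862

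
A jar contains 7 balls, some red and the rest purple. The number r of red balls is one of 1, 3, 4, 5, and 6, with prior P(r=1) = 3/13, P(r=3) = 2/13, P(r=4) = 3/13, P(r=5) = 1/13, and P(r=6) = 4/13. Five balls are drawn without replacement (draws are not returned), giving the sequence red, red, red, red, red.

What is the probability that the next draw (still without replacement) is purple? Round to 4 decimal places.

0.5200

Under each hypothesis, the probability of the observed sequence is: P(data | r = 1) = (1/7)(0/6) = 0; P(data | r = 3) = (3/7)(2/6)(1/5)(0/4) = 0; P(data | r = 4) = (4/7)(3/6)(2/5)(1/4)(0/3) = 0; P(data | r = 5) = (5/7)(4/6)(3/5)(2/4)(1/3) = 1/21; P(data | r = 6) = (6/7)(5/6)(4/5)(3/4)(2/3) = 2/7.
Weighting by the prior gives 3/13 · 0 = 0, 2/13 · 0 = 0, 3/13 · 0 = 0, 1/13 · 1/21 = 1/273, 4/13 · 2/7 = 8/91; these sum to 25/273.
Normalising, the posterior is P(r = 1 | data) = 0, P(r = 3 | data) = 0, P(r = 4 | data) = 0, P(r = 5 | data) = 1/25, P(r = 6 | data) = 24/25.
So P(purple next | data) = Σ P(purple next | H) P(H | data) = (1)(1/25) + (1/2)(24/25) = 13/25.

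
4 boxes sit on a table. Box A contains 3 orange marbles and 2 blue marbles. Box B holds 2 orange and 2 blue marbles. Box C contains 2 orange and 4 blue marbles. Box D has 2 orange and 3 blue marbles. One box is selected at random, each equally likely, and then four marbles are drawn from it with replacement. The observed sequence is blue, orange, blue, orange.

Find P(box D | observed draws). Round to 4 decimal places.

0.2537

The likelihood of the observed sequence under each hypothesis: P(data | box A) = (2/5)(3/5)(2/5)(3/5) = 0.0576; P(data | box B) = (2/4)(2/4)(2/4)(2/4) = 0.0625; P(data | box C) = (4/6)(2/6)(4/6)(2/6) = 0.049383; P(data | box D) = (3/5)(2/5)(3/5)(2/5) = 0.0576.
The prior-weighted likelihoods are 1/4 · 0.0576 = 0.0144, 1/4 · 0.0625 = 0.015625, 1/4 · 0.049383 = 0.012346, 1/4 · 0.0576 = 0.0144; with total 0.056771.
By Bayes' rule, P(box D | data) = (0.0144) / (0.056771) = 0.25365.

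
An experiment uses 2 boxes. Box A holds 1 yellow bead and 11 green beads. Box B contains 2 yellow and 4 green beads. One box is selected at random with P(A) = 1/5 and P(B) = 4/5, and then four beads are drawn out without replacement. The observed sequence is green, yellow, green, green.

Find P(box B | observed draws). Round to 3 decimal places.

The likelihood of the observed sequence under each hypothesis: P(data | box A) = (11/12)(1/11)(10/10)(9/9) = 1/12; P(data | box B) = (4/6)(2/5)(3/4)(2/3) = 2/15.
Multiplying each by its prior: 1/5 · 1/12 = 1/60, 4/5 · 2/15 = 8/75; with total 37/300.
By Bayes' rule, P(box B | data) = (8/75) / (37/300) = 32/37.

0.865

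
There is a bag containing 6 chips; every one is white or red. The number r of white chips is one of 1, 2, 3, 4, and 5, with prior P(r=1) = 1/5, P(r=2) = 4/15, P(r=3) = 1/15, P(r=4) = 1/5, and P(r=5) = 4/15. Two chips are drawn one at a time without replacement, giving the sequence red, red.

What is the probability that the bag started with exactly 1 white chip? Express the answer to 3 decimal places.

For each hypothesis, P(data | H) works out to: P(data | r = 1) = (5/6)(4/5) = 2/3; P(data | r = 2) = (4/6)(3/5) = 2/5; P(data | r = 3) = (3/6)(2/5) = 1/5; P(data | r = 4) = (2/6)(1/5) = 1/15; P(data | r = 5) = (1/6)(0/5) = 0.
The prior-weighted likelihoods are 1/5 · 2/3 = 2/15, 4/15 · 2/5 = 8/75, 1/15 · 1/5 = 1/75, 1/5 · 1/15 = 1/75, 4/15 · 0 = 0; with total 4/15.
Therefore the posterior P(r = 1 | data) = (2/15) / (4/15) = 1/2.

0.500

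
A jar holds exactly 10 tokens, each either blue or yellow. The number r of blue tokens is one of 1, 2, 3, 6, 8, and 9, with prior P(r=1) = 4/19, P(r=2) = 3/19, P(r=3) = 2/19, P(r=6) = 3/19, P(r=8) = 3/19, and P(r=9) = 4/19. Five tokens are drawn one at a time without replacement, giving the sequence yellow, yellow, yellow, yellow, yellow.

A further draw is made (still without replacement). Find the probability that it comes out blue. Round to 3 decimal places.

0.271

Under each hypothesis, the probability of the observed sequence is: P(data | r = 1) = (9/10)(8/9)(7/8)(6/7)(5/6) = 1/2; P(data | r = 2) = (8/10)(7/9)(6/8)(5/7)(4/6) = 2/9; P(data | r = 3) = (7/10)(6/9)(5/8)(4/7)(3/6) = 1/12; P(data | r = 6) = (4/10)(3/9)(2/8)(1/7)(0/6) = 0; P(data | r = 8) = (2/10)(1/9)(0/8) = 0; P(data | r = 9) = (1/10)(0/9) = 0.
Multiplying each by its prior: 4/19 · 1/2 = 2/19, 3/19 · 2/9 = 2/57, 2/19 · 1/12 = 1/114, 3/19 · 0 = 0, 3/19 · 0 = 0, 4/19 · 0 = 0; these sum to 17/114.
Normalising, the posterior is P(r = 1 | data) = 12/17, P(r = 2 | data) = 4/17, P(r = 3 | data) = 1/17, P(r = 6 | data) = 0, P(r = 8 | data) = 0, P(r = 9 | data) = 0.
Averaging over the posterior, P(blue next | data) = (1/5)(12/17) + (2/5)(4/17) + (3/5)(1/17) = 23/85.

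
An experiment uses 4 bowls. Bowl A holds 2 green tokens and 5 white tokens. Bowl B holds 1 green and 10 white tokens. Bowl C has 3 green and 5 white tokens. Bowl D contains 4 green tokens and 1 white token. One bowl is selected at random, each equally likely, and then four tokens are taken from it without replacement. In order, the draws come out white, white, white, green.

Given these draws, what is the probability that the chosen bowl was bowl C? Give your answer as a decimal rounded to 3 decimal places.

Compute the likelihood of the observed sequence for each case: P(data | bowl A) = (5/7)(4/6)(3/5)(2/4) = 1/7; P(data | bowl B) = (10/11)(9/10)(8/9)(1/8) = 1/11; P(data | bowl C) = (5/8)(4/7)(3/6)(3/5) = 3/28; P(data | bowl D) = (1/5)(0/4) = 0.
Multiplying each by its prior: 1/4 · 1/7 = 1/28, 1/4 · 1/11 = 1/44, 1/4 · 3/28 = 3/112, 1/4 · 0 = 0; these sum to 15/176.
So P(bowl C | data) = (3/112) / (15/176) = 11/35.

0.314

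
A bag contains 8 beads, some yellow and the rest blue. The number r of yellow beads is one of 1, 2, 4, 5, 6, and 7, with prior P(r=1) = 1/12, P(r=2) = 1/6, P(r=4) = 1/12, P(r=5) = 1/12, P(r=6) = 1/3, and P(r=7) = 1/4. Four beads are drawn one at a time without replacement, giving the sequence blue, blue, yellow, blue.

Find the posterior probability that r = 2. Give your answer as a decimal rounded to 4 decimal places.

0.5882

Under each hypothesis, the probability of the observed sequence is: P(data | r = 1) = (7/8)(6/7)(1/6)(5/5) = 1/8; P(data | r = 2) = (6/8)(5/7)(2/6)(4/5) = 1/7; P(data | r = 4) = (4/8)(3/7)(4/6)(2/5) = 2/35; P(data | r = 5) = (3/8)(2/7)(5/6)(1/5) = 1/56; P(data | r = 6) = (2/8)(1/7)(6/6)(0/5) = 0; P(data | r = 7) = (1/8)(0/7) = 0.
Weighting by the prior gives 1/12 · 1/8 = 1/96, 1/6 · 1/7 = 1/42, 1/12 · 2/35 = 1/210, 1/12 · 1/56 = 1/672, 1/3 · 0 = 0, 1/4 · 0 = 0; these sum to 17/420.
By Bayes' rule, P(r = 2 | data) = (1/42) / (17/420) = 10/17.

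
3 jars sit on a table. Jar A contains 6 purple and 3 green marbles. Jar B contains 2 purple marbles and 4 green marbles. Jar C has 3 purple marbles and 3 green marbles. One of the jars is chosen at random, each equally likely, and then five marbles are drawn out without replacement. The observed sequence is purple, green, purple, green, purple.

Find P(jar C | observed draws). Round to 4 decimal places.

The likelihood of the observed sequence under each hypothesis: P(data | jar A) = (6/9)(3/8)(5/7)(2/6)(4/5) = 0.047619; P(data | jar B) = (2/6)(4/5)(1/4)(3/3)(0/2) = 0; P(data | jar C) = (3/6)(3/5)(2/4)(2/3)(1/2) = 0.05.
The prior-weighted likelihoods are 1/3 · 0.047619 = 0.015873, 1/3 · 0 = 0, 1/3 · 0.05 = 0.016667; with total 0.03254.
Therefore the posterior P(jar C | data) = (0.016667) / (0.03254) = 0.5122.

0.5122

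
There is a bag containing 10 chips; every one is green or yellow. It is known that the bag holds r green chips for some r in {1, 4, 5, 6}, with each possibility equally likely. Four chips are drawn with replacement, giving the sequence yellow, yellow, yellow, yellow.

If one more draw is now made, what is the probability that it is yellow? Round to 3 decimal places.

0.812

Under each hypothesis, the probability of the observed sequence is: P(data | r = 1) = (9/10)(9/10)(9/10)(9/10) = 0.6561; P(data | r = 4) = (6/10)(6/10)(6/10)(6/10) = 0.1296; P(data | r = 5) = (5/10)(5/10)(5/10)(5/10) = 0.0625; P(data | r = 6) = (4/10)(4/10)(4/10)(4/10) = 0.0256.
The prior-weighted likelihoods are 1/4 · 0.6561 = 0.16403, 1/4 · 0.1296 = 0.0324, 1/4 · 0.0625 = 0.015625, 1/4 · 0.0256 = 0.0064; these sum to 0.21845.
The posterior is then P(r = 1 | data) = 0.75086, P(r = 4 | data) = 0.14832, P(r = 5 | data) = 0.071527, P(r = 6 | data) = 0.029297.
So P(yellow next | data) = Σ P(yellow next | H) P(H | data) = (9/10)(0.75086) + (3/5)(0.14832) + (1/2)(0.071527) + (2/5)(0.029297) = 0.81225.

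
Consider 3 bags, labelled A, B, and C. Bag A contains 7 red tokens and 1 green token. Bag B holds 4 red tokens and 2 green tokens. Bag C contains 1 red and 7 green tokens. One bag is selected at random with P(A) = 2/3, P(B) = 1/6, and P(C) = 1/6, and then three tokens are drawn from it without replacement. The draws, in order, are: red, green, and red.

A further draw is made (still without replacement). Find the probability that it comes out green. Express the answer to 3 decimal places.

0.095

Compute the likelihood of the observed sequence for each case: P(data | bag A) = (7/8)(1/7)(6/6) = 1/8; P(data | bag B) = (4/6)(2/5)(3/4) = 1/5; P(data | bag C) = (1/8)(7/7)(0/6) = 0.
Weighting by the prior gives 2/3 · 1/8 = 1/12, 1/6 · 1/5 = 1/30, 1/6 · 0 = 0; summing to 7/60.
Dividing through by the total gives posterior P(bag A | data) = 5/7, P(bag B | data) = 2/7, P(bag C | data) = 0.
The predictive probability is P(green next | data) = (0)(5/7) + (1/3)(2/7) = 2/21.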